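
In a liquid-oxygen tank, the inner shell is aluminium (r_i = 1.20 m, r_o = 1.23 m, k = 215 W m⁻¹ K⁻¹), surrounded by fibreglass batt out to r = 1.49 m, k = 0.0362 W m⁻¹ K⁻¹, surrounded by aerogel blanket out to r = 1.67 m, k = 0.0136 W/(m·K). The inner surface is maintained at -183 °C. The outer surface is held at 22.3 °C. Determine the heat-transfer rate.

Q = 279 W

Treat each layer as a resistance in series:
  R_aluminium = (1/1.20 − 1/1.23)/(4πk) = 0.02033/(4π·215) = 7.523×10^-6 K/W
  R_fibreglass batt = (1/1.23 − 1/1.49)/(4πk) = 0.1419/(4π·0.0362) = 0.3119 K/W
  R_aerogel blanket = (1/1.49 − 1/1.67)/(4πk) = 0.07234/(4π·0.0136) = 0.4233 K/W
ΣR = 7.523×10^-6 + 0.3119 + 0.4233 = 0.7352 K/W
Q = ΔT/ΣR = (-183 °C − 22.3 °C)/0.7352 = -279 W
(Negative Q ⇒ heat flows inward; heat gain = 279 W.)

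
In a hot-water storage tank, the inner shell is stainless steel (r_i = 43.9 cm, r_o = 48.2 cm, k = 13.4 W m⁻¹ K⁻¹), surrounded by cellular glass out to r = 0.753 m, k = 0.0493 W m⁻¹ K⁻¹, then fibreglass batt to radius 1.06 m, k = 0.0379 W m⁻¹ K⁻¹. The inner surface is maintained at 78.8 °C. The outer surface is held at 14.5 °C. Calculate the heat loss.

Q = 31.9 W

Series thermal resistances, inner to outer:
  R_stainless steel = (1/0.439 − 1/0.482)/(4πk) = 0.2032/(4π·13.4) = 0.001207 K/W
  R_cellular glass = (1/0.482 − 1/0.753)/(4πk) = 0.7467/(4π·0.0493) = 1.205 K/W
  R_fibreglass batt = (1/0.753 − 1/1.06)/(4πk) = 0.3846/(4π·0.0379) = 0.8076 K/W
ΣR = 0.001207 + 1.205 + 0.8076 = 2.014 K/W
Q = ΔT/ΣR = (78.8 °C − 14.5 °C)/2.014 = 31.9 W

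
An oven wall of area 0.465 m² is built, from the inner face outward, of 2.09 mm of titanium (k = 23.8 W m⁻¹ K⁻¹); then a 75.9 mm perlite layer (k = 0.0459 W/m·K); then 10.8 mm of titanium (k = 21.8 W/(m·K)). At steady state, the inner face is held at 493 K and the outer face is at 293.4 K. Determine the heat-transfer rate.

Q = 56.1 W

Treat each layer as a resistance in series:
  R_titanium = L/(kA) = 0.00209/(23.8·0.465) = 1.888×10^-4 K/W
  R_perlite = L/(kA) = 0.0759/(0.0459·0.465) = 3.556 K/W
  R_titanium = L/(kA) = 0.0108/(21.8·0.465) = 0.001065 K/W
ΣR = 1.888×10^-4 + 3.556 + 0.001065 = 3.557 K/W
Q = ΔT/ΣR = (493 K − 293.4 K)/3.557 = 56.1 W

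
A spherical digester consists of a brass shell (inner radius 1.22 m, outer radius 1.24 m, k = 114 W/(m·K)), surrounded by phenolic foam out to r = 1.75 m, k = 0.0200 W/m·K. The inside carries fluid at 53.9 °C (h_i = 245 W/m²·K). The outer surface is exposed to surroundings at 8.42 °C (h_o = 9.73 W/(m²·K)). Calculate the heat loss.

Treat each layer as a resistance in series:
  R_conv,in = 1/(4πr²h) = 1/(4π·1.22²·245) = 2.182×10^-4 K/W
  R_brass = (1/1.22 − 1/1.24)/(4πk) = 0.01322/(4π·114) = 9.229×10^-6 K/W
  R_phenolic foam = (1/1.24 − 1/1.75)/(4πk) = 0.2350/(4π·0.0200) = 0.9351 K/W
  R_conv,out = 1/(4πr²h) = 1/(4π·1.75²·9.73) = 0.002671 K/W
ΣR = 2.182×10^-4 + 9.229×10^-6 + 0.9351 + 0.002671 = 0.9380 K/W
Q = ΔT/ΣR = (53.9 °C − 8.42 °C)/0.9380 = 48.5 W

Q = 48.5 W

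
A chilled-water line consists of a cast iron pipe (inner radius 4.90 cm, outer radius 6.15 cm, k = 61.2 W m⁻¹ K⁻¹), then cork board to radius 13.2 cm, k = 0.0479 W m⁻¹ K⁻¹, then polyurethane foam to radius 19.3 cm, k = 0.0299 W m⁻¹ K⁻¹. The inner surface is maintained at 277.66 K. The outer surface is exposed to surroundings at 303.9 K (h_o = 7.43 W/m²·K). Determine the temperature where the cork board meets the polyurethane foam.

Treat each layer as a resistance in series:
  R'_cast iron = ln(0.0615/0.0490)/(2πk) = 0.2272/(2π·61.2) = 5.909×10^-4 m·K/W
  R'_cork board = ln(0.132/0.0615)/(2πk) = 0.7638/(2π·0.0479) = 2.538 m·K/W
  R'_polyurethane foam = ln(0.193/0.132)/(2πk) = 0.3799/(2π·0.0299) = 2.022 m·K/W
  R'_conv,out = 1/(2πr h) = 1/(2π·0.193·7.43) = 0.1110 m·K/W
ΣR = 5.909×10^-4 + 2.538 + 2.022 + 0.1110 = 4.672 m·K/W
Q' = ΔT/ΣR = (277.66 K − 303.9 K)/4.672 = -5.616 W/m
From the inner boundary to the cork board/polyurethane foam interface, ΣR_partial = 2.539 m·K/W.
T_interface = T_in − Q'·ΣR_partial = 277.66 K − (-5.616)(2.539) = 291.9 K

T = 291.9 K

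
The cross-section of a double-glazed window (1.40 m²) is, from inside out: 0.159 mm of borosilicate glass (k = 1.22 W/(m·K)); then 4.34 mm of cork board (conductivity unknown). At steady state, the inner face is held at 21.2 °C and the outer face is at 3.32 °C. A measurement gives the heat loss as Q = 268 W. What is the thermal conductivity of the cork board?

k = 0.0465 W/m·K

ΣR = ΔT/Q = |21.2 − 3.32|/268 = 0.06672 K/W
Known resistances:
  R_borosilicate glass = L/(kA) = 1.59×10^-4/(1.22·1.40) = 9.309×10^-5 K/W
R_cork board = ΣR − ΣR_known = 0.06672 − 9.309×10^-5 = 0.06663 K/W
L/(kA) = 0.06663 ⇒ k = 0.00434/(0.06663·1.40) = 0.0465 W/m·K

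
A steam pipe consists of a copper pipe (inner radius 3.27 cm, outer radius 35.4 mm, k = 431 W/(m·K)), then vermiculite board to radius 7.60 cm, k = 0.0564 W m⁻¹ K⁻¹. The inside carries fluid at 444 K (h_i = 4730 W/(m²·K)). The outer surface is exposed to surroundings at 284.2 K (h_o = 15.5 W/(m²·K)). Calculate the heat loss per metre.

Q' = 69.7 W/m

Series thermal resistances, inner to outer:
  R'_conv,in = 1/(2πr h) = 1/(2π·0.0327·4730) = 0.001029 m·K/W
  R'_copper = ln(0.0354/0.0327)/(2πk) = 0.07934/(2π·431) = 2.930×10^-5 m·K/W
  R'_vermiculite board = ln(0.0760/0.0354)/(2πk) = 0.7640/(2π·0.0564) = 2.156 m·K/W
  R'_conv,out = 1/(2πr h) = 1/(2π·0.0760·15.5) = 0.1351 m·K/W
ΣR = 0.001029 + 2.930×10^-5 + 2.156 + 0.1351 = 2.292 m·K/W
Q' = ΔT/ΣR = (444 K − 284.2 K)/2.292 = 69.7 W/m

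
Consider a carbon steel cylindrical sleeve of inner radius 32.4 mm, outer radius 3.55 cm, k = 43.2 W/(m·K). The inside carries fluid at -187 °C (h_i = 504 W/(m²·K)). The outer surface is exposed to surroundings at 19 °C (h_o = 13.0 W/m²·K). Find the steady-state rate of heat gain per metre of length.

Series thermal resistances, inner to outer:
  R'_conv,in = 1/(2πr h) = 1/(2π·0.0324·504) = 0.009746 m·K/W
  R'_carbon steel = ln(0.0355/0.0324)/(2πk) = 0.09137/(2π·43.2) = 3.366×10^-4 m·K/W
  R'_conv,out = 1/(2πr h) = 1/(2π·0.0355·13.0) = 0.3449 m·K/W
ΣR = 0.009746 + 3.366×10^-4 + 0.3449 = 0.3550 m·K/W
Q' = ΔT/ΣR = (-187 °C − 19 °C)/0.3550 = -580 W/m
(Negative Q' ⇒ heat flows inward; heat gain = 580 W/m.)

Q' = 580 W/m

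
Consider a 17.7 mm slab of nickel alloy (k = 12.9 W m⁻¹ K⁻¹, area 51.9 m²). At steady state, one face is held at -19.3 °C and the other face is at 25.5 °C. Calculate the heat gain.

Q = kA·ΔT/L = 12.9 × 51.9 × |-19.3 °C − 25.5 °C| / 0.0177 = 1.69×10^6 W

Q = 1.69×10^6 W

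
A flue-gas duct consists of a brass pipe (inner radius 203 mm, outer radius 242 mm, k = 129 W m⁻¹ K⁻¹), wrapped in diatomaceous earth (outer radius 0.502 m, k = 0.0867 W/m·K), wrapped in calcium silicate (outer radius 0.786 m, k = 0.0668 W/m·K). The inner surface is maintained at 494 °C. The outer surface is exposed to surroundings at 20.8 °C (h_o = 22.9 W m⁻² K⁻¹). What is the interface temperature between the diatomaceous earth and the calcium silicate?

T = 232 °C

Series thermal resistances, inner to outer:
  R'_brass = ln(0.242/0.203)/(2πk) = 0.1757/(2π·129) = 2.168×10^-4 m·K/W
  R'_diatomaceous earth = ln(0.502/0.242)/(2πk) = 0.7297/(2π·0.0867) = 1.339 m·K/W
  R'_calcium silicate = ln(0.786/0.502)/(2πk) = 0.4484/(2π·0.0668) = 1.068 m·K/W
  R'_conv,out = 1/(2πr h) = 1/(2π·0.786·22.9) = 0.008842 m·K/W
ΣR = 2.168×10^-4 + 1.339 + 1.068 + 0.008842 = 2.416 m·K/W
Q' = ΔT/ΣR = (494 °C − 20.8 °C)/2.416 = 195.9 W/m
From the inner boundary to the diatomaceous earth/calcium silicate interface, ΣR_partial = 1.339 m·K/W.
T_interface = T_in − Q'·ΣR_partial = 494 °C − (195.9)(1.339) = 232 °C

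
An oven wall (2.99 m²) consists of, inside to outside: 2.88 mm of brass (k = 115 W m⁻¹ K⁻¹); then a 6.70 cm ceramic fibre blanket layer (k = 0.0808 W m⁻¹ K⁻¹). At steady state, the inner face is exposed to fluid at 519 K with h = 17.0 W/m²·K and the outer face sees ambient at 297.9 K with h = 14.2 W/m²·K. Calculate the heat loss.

Treat each layer as a resistance in series:
  R_conv,in = 1/(hA) = 1/(17.0·2.99) = 0.01967 K/W
  R_brass = L/(kA) = 0.00288/(115·2.99) = 8.376×10^-6 K/W
  R_ceramic fibre blanket = L/(kA) = 0.0670/(0.0808·2.99) = 0.2773 K/W
  R_conv,out = 1/(hA) = 1/(14.2·2.99) = 0.02355 K/W
ΣR = 0.01967 + 8.376×10^-6 + 0.2773 + 0.02355 = 0.3205 K/W
Q = ΔT/ΣR = (519 K − 297.9 K)/0.3205 = 690 W

Q = 690 W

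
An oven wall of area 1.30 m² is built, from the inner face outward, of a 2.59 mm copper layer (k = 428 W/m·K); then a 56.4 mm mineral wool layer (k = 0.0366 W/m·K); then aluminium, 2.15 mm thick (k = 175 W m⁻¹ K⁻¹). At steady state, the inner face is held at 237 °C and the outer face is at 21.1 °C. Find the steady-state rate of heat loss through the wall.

Resistance network (inner→outer):
  R_copper = L/(kA) = 0.00259/(428·1.30) = 4.655×10^-6 K/W
  R_mineral wool = L/(kA) = 0.0564/(0.0366·1.30) = 1.185 K/W
  R_aluminium = L/(kA) = 0.00215/(175·1.30) = 9.451×10^-6 K/W
ΣR = 4.655×10^-6 + 1.185 + 9.451×10^-6 = 1.185 K/W
Q = ΔT/ΣR = (237 °C − 21.1 °C)/1.185 = 182 W

Q = 182 W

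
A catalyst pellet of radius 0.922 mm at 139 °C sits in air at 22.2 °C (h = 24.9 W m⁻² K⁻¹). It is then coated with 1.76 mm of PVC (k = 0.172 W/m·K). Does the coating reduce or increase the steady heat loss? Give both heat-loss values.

increases: 0.0311 → 0.151 W

Critical radius for a sphere: r_cr = 2k/h = 0.0138 m = 1.38 cm.
Outer radius after coating: r₂ = 9.22×10^-4 + 0.00176 = 0.002682 m.
Since r₁ < r_cr and r₂ ≤ r_cr, the coating moves toward the maximum at r_cr — heat loss rises.
Bare: R = 1/(4πr₁²h) = 3759 K/W; Q = 116.8/3759 = 0.0311 W.
Coated: R = R_cond + R_conv = 773.6 K/W; Q = 116.8/773.6 = 0.151 W.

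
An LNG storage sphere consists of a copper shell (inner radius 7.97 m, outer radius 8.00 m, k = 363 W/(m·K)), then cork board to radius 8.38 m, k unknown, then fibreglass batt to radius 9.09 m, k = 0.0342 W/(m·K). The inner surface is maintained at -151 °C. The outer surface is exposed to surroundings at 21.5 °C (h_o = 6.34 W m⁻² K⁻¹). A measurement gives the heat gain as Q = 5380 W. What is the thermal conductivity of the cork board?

ΣR = ΔT/Q = |-151 − 21.5|/5380 = 0.03206 K/W
Known resistances:
  R_copper = (1/7.97 − 1/8.00)/(4πk) = 4.705×10^-4/(4π·363) = 1.031×10^-7 K/W
  R_fibreglass batt = (1/8.38 − 1/9.09)/(4πk) = 0.009321/(4π·0.0342) = 0.02169 K/W
  R_conv,out = 1/(4πr²h) = 1/(4π·9.09²·6.34) = 1.519×10^-4 K/W
R_cork board = ΣR − ΣR_known = 0.03206 − 0.02184 = 0.01022 K/W
(1/r₁−1/r₂)/(4πk) = 0.01022 ⇒ k = 0.005668/(4π·0.01022) = 0.0441 W/m·K

k = 0.0441 W/m·K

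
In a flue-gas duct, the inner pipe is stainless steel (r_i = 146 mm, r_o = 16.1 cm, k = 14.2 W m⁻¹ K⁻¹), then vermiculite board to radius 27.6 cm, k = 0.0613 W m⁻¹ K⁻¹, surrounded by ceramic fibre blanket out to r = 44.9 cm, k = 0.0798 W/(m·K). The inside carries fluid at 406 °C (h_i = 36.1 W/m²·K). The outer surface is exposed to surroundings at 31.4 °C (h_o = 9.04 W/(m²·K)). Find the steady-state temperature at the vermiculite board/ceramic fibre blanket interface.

Resistance network (inner→outer):
  R'_conv,in = 1/(2πr h) = 1/(2π·0.146·36.1) = 0.03020 m·K/W
  R'_stainless steel = ln(0.161/0.146)/(2πk) = 0.09780/(2π·14.2) = 0.001096 m·K/W
  R'_vermiculite board = ln(0.276/0.161)/(2πk) = 0.5390/(2π·0.0613) = 1.399 m·K/W
  R'_ceramic fibre blanket = ln(0.449/0.276)/(2πk) = 0.4866/(2π·0.0798) = 0.9705 m·K/W
  R'_conv,out = 1/(2πr h) = 1/(2π·0.449·9.04) = 0.03921 m·K/W
ΣR = 0.03020 + 0.001096 + 1.399 + 0.9705 + 0.03921 = 2.440 m·K/W
Q' = ΔT/ΣR = (406 °C − 31.4 °C)/2.440 = 153.5 W/m
From the inner boundary to the vermiculite board/ceramic fibre blanket interface, ΣR_partial = 1.430 m·K/W.
T_interface = T_in − Q'·ΣR_partial = 406 °C − (153.5)(1.430) = 186 °C

T = 186 °C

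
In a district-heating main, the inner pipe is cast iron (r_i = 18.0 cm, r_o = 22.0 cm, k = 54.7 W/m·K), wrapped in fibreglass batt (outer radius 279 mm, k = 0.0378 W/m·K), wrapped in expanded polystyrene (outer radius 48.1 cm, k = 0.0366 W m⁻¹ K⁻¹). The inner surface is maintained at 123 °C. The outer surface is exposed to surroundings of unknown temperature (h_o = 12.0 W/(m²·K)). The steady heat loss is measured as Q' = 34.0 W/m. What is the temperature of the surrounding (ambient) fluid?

T_out = 7.5 °C

Sum the resistances:
  R'_cast iron = ln(0.220/0.180)/(2πk) = 0.2007/(2π·54.7) = 5.839×10^-4 m·K/W
  R'_fibreglass batt = ln(0.279/0.220)/(2πk) = 0.2376/(2π·0.0378) = 1.000 m·K/W
  R'_expanded polystyrene = ln(0.481/0.279)/(2πk) = 0.5447/(2π·0.0366) = 2.368 m·K/W
  R'_conv,out = 1/(2πr h) = 1/(2π·0.481·12.0) = 0.02757 m·K/W
ΣR = 3.397 m·K/W
ΔT = Q'·ΣR = 34.0 × 3.397 = 115.5 K
Heat flows outward, so T_out = T_in − ΔT = 123 − 115.5 = 7.5 °C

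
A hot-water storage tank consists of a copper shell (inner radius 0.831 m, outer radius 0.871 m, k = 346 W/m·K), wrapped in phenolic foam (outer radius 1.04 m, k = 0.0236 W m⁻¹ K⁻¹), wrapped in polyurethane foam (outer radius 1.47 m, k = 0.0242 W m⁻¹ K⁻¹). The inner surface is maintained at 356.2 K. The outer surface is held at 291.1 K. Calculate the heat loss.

Treat each layer as a resistance in series:
  R_copper = (1/0.831 − 1/0.871)/(4πk) = 0.05526/(4π·346) = 1.271×10^-5 K/W
  R_phenolic foam = (1/0.871 − 1/1.04)/(4πk) = 0.1866/(4π·0.0236) = 0.6291 K/W
  R_polyurethane foam = (1/1.04 − 1/1.47)/(4πk) = 0.2813/(4π·0.0242) = 0.9249 K/W
ΣR = 1.271×10^-5 + 0.6291 + 0.9249 = 1.554 K/W
Q = ΔT/ΣR = (356.2 K − 291.1 K)/1.554 = 41.9 W

Q = 41.9 W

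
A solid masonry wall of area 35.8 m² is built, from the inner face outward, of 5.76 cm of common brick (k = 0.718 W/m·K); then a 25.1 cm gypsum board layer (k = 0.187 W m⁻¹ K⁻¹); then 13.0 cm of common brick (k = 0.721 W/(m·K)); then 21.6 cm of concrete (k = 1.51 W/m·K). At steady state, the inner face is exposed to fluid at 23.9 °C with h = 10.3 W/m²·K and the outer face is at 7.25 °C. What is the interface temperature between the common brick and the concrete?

Resistance network (inner→outer):
  R_conv,in = 1/(hA) = 1/(10.3·35.8) = 0.002712 K/W
  R_common brick = L/(kA) = 0.0576/(0.718·35.8) = 0.002241 K/W
  R_gypsum board = L/(kA) = 0.251/(0.187·35.8) = 0.03749 K/W
  R_common brick = L/(kA) = 0.130/(0.721·35.8) = 0.005036 K/W
  R_concrete = L/(kA) = 0.216/(1.51·35.8) = 0.003996 K/W
ΣR = 0.002712 + 0.002241 + 0.03749 + 0.005036 + 0.003996 = 0.05147 K/W
Q = ΔT/ΣR = (23.9 °C − 7.25 °C)/0.05147 = 323.5 W
From the inner boundary to the common brick/concrete interface, ΣR_partial = 0.04748 K/W.
T_interface = T_in − Q·ΣR_partial = 23.9 °C − (323.5)(0.04748) = 8.54 °C

T = 8.54 °C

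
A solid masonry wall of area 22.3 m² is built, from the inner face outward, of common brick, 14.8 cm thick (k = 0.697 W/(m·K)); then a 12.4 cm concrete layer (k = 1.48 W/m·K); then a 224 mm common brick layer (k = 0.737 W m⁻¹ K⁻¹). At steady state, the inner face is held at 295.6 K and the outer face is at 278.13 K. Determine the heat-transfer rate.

Series thermal resistances, inner to outer:
  R_common brick = L/(kA) = 0.148/(0.697·22.3) = 0.009522 K/W
  R_concrete = L/(kA) = 0.124/(1.48·22.3) = 0.003757 K/W
  R_common brick = L/(kA) = 0.224/(0.737·22.3) = 0.01363 K/W
ΣR = 0.009522 + 0.003757 + 0.01363 = 0.02691 K/W
Q = ΔT/ΣR = (295.6 K − 278.13 K)/0.02691 = 649 W

Q = 649 W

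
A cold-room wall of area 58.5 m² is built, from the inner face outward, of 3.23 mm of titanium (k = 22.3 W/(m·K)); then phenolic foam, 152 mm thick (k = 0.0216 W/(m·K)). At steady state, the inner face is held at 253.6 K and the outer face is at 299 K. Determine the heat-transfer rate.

Q = 377 W

Series thermal resistances, inner to outer:
  R_titanium = L/(kA) = 0.00323/(22.3·58.5) = 2.476×10^-6 K/W
  R_phenolic foam = L/(kA) = 0.152/(0.0216·58.5) = 0.1203 K/W
ΣR = 2.476×10^-6 + 0.1203 = 0.1203 K/W
Q = ΔT/ΣR = (253.6 K − 299 K)/0.1203 = -377 W
(Negative Q ⇒ heat flows inward; heat gain = 377 W.)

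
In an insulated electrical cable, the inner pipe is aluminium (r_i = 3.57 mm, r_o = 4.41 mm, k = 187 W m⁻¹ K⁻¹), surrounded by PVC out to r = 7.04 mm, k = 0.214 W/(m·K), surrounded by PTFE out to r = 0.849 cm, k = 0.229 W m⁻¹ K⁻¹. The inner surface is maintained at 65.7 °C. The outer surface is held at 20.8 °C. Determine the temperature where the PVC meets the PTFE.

Series thermal resistances, inner to outer:
  R'_aluminium = ln(0.00441/0.00357)/(2πk) = 0.2113/(2π·187) = 1.798×10^-4 m·K/W
  R'_PVC = ln(0.00704/0.00441)/(2πk) = 0.4677/(2π·0.214) = 0.3479 m·K/W
  R'_PTFE = ln(0.00849/0.00704)/(2πk) = 0.1873/(2π·0.229) = 0.1302 m·K/W
ΣR = 1.798×10^-4 + 0.3479 + 0.1302 = 0.4783 m·K/W
Q' = ΔT/ΣR = (65.7 °C − 20.8 °C)/0.4783 = 93.87 W/m
From the inner boundary to the PVC/PTFE interface, ΣR_partial = 0.3481 m·K/W.
T_interface = T_in − Q'·ΣR_partial = 65.7 °C − (93.87)(0.3481) = 33.0 °C

T = 33.0 °C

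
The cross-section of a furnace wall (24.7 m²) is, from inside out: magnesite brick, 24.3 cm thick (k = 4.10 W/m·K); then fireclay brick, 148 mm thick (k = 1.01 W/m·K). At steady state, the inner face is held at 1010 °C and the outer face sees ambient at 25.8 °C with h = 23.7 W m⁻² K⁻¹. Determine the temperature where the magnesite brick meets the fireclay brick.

T = 775 °C

Treat each layer as a resistance in series:
  R_magnesite brick = L/(kA) = 0.243/(4.10·24.7) = 0.002400 K/W
  R_fireclay brick = L/(kA) = 0.148/(1.01·24.7) = 0.005933 K/W
  R_conv,out = 1/(hA) = 1/(23.7·24.7) = 0.001708 K/W
ΣR = 0.002400 + 0.005933 + 0.001708 = 0.01004 K/W
Q = ΔT/ΣR = (1010 °C − 25.8 °C)/0.01004 = 98030 W
From the inner boundary to the magnesite brick/fireclay brick interface, ΣR_partial = 0.002400 K/W.
T_interface = T_in − Q·ΣR_partial = 1010 °C − (98030)(0.002400) = 775 °C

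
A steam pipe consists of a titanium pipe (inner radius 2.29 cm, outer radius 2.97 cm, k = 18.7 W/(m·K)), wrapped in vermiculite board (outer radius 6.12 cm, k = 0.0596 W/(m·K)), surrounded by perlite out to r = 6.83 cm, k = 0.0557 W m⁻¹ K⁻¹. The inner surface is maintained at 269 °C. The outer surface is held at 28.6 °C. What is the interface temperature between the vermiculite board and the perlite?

T = 62.2 °C

Resistance network (inner→outer):
  R'_titanium = ln(0.0297/0.0229)/(2πk) = 0.2600/(2π·18.7) = 0.002213 m·K/W
  R'_vermiculite board = ln(0.0612/0.0297)/(2πk) = 0.7230/(2π·0.0596) = 1.931 m·K/W
  R'_perlite = ln(0.0683/0.0612)/(2πk) = 0.1098/(2π·0.0557) = 0.3136 m·K/W
ΣR = 0.002213 + 1.931 + 0.3136 = 2.247 m·K/W
Q' = ΔT/ΣR = (269 °C − 28.6 °C)/2.247 = 107.0 W/m
From the inner boundary to the vermiculite board/perlite interface, ΣR_partial = 1.933 m·K/W.
T_interface = T_in − Q'·ΣR_partial = 269 °C − (107.0)(1.933) = 62.2 °C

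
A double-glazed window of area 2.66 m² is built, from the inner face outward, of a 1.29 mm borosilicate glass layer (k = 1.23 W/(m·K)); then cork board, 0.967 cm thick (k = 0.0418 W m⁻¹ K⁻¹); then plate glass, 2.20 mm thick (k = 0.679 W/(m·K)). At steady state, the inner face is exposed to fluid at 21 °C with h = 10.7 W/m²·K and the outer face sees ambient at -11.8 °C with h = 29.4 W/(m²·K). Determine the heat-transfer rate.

Q = 240 W

Resistance network (inner→outer):
  R_conv,in = 1/(hA) = 1/(10.7·2.66) = 0.03513 K/W
  R_borosilicate glass = L/(kA) = 0.00129/(1.23·2.66) = 3.943×10^-4 K/W
  R_cork board = L/(kA) = 0.00967/(0.0418·2.66) = 0.08697 K/W
  R_plate glass = L/(kA) = 0.00220/(0.679·2.66) = 0.001218 K/W
  R_conv,out = 1/(hA) = 1/(29.4·2.66) = 0.01279 K/W
ΣR = 0.03513 + 3.943×10^-4 + 0.08697 + 0.001218 + 0.01279 = 0.1365 K/W
Q = ΔT/ΣR = (21 °C − -11.8 °C)/0.1365 = 240 W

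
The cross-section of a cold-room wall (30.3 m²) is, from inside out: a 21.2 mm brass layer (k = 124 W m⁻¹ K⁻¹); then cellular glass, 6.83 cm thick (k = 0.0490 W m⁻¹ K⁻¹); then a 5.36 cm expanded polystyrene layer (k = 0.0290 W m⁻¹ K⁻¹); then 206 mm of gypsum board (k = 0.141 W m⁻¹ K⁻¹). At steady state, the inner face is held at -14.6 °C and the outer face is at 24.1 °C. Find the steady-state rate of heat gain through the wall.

Q = 249 W

Resistance network (inner→outer):
  R_brass = L/(kA) = 0.0212/(124·30.3) = 5.642×10^-6 K/W
  R_cellular glass = L/(kA) = 0.0683/(0.0490·30.3) = 0.04600 K/W
  R_expanded polystyrene = L/(kA) = 0.0536/(0.0290·30.3) = 0.06100 K/W
  R_gypsum board = L/(kA) = 0.206/(0.141·30.3) = 0.04822 K/W
ΣR = 5.642×10^-6 + 0.04600 + 0.06100 + 0.04822 = 0.1552 K/W
Q = ΔT/ΣR = (-14.6 °C − 24.1 °C)/0.1552 = -249 W
(Negative Q ⇒ heat flows inward; heat gain = 249 W.)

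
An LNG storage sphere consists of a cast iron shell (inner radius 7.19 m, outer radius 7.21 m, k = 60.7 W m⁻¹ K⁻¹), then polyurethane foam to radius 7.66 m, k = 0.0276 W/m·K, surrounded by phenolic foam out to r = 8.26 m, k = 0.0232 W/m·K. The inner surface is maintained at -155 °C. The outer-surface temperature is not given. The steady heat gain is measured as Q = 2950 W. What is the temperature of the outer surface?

T_out = 10.3 °C

Series resistances:
  R_cast iron = (1/7.19 − 1/7.21)/(4πk) = 3.858×10^-4/(4π·60.7) = 5.058×10^-7 K/W
  R_polyurethane foam = (1/7.21 − 1/7.66)/(4πk) = 0.008148/(4π·0.0276) = 0.02349 K/W
  R_phenolic foam = (1/7.66 − 1/8.26)/(4πk) = 0.009483/(4π·0.0232) = 0.03253 K/W
ΣR = 0.05602 K/W
ΔT = Q·ΣR = 2950 × 0.05602 = 165.3 K
Heat flows inward, so T_out = T_in + ΔT = -155 + 165.3 = 10.3 °C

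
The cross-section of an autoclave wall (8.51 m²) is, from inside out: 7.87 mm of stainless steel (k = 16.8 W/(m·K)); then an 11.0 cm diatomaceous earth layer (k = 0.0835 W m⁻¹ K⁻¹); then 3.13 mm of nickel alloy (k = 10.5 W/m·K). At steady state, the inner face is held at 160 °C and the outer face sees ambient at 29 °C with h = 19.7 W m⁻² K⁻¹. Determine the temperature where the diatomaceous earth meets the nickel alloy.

Resistance network (inner→outer):
  R_stainless steel = L/(kA) = 0.00787/(16.8·8.51) = 5.505×10^-5 K/W
  R_diatomaceous earth = L/(kA) = 0.110/(0.0835·8.51) = 0.1548 K/W
  R_nickel alloy = L/(kA) = 0.00313/(10.5·8.51) = 3.503×10^-5 K/W
  R_conv,out = 1/(hA) = 1/(19.7·8.51) = 0.005965 K/W
ΣR = 5.505×10^-5 + 0.1548 + 3.503×10^-5 + 0.005965 = 0.1609 K/W
Q = ΔT/ΣR = (160 °C − 29 °C)/0.1609 = 814.2 W
From the inner boundary to the diatomaceous earth/nickel alloy interface, ΣR_partial = 0.1549 K/W.
T_interface = T_in − Q·ΣR_partial = 160 °C − (814.2)(0.1549) = 33.9 °C

T = 33.9 °C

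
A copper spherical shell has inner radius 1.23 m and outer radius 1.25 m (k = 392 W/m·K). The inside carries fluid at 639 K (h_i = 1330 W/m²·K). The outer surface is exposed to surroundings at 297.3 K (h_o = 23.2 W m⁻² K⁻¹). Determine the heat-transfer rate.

Treat each layer as a resistance in series:
  R_conv,in = 1/(4πr²h) = 1/(4π·1.23²·1330) = 3.955×10^-5 K/W
  R_copper = (1/1.23 − 1/1.25)/(4πk) = 0.01301/(4π·392) = 2.641×10^-6 K/W
  R_conv,out = 1/(4πr²h) = 1/(4π·1.25²·23.2) = 0.002195 K/W
ΣR = 3.955×10^-5 + 2.641×10^-6 + 0.002195 = 0.002237 K/W
Q = ΔT/ΣR = (639 K − 297.3 K)/0.002237 = 1.53×10^5 W

Q = 1.53×10^5 W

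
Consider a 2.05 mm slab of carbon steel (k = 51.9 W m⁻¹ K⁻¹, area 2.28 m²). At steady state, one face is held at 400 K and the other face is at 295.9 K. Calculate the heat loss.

Q = kA·ΔT/L = 51.9 × 2.28 × |400 K − 295.9 K| / 0.00205 = 6.01×10^6 W

Q = 6.01×10^6 W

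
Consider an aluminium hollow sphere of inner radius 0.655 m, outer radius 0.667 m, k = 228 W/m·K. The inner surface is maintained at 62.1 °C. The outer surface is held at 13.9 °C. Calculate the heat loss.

Q = 5030 kW

Q = 4πk·ΔT/(1/r₁ − 1/r₂) = 4π × 228 × 48.2 / (1/0.655 − 1/0.667) = 5.03×10^6 W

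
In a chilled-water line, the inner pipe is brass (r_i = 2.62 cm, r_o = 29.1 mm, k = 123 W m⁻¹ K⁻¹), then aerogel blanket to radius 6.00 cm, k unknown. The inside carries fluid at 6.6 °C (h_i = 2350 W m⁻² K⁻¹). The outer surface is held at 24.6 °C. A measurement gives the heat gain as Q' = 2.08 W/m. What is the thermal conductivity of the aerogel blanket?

ΣR = ΔT/Q' = |6.6 − 24.6|/2.08 = 8.654 m·K/W
Known resistances:
  R'_conv,in = 1/(2πr h) = 1/(2π·0.0262·2350) = 0.002585 m·K/W
  R'_brass = ln(0.0291/0.0262)/(2πk) = 0.1050/(2π·123) = 1.358×10^-4 m·K/W
R_aerogel blanket = ΣR − ΣR_known = 8.654 − 0.002721 = 8.651 m·K/W
ln(r₂/r₁)/(2πk) = 8.651 ⇒ k = 0.7236/(2π·8.651) = 0.0133 W/m·K

k = 0.0133 W/m·K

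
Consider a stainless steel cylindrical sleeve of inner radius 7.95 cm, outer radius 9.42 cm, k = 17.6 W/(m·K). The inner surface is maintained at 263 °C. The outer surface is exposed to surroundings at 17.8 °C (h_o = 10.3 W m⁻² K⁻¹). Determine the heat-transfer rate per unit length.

Resistance network (inner→outer):
  R'_stainless steel = ln(0.0942/0.0795)/(2πk) = 0.1697/(2π·17.6) = 0.001534 m·K/W
  R'_conv,out = 1/(2πr h) = 1/(2π·0.0942·10.3) = 0.1640 m·K/W
ΣR = 0.001534 + 0.1640 = 0.1655 m·K/W
Q' = ΔT/ΣR = (263 °C − 17.8 °C)/0.1655 = 1480 W/m

Q' = 1480 W/m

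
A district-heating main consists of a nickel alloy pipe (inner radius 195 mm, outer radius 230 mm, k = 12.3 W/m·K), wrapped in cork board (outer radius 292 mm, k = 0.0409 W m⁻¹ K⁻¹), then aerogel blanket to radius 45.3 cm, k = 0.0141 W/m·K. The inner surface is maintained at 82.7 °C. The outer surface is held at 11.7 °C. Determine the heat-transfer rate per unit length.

Resistance network (inner→outer):
  R'_nickel alloy = ln(0.230/0.195)/(2πk) = 0.1651/(2π·12.3) = 0.002136 m·K/W
  R'_cork board = ln(0.292/0.230)/(2πk) = 0.2387/(2π·0.0409) = 0.9288 m·K/W
  R'_aerogel blanket = ln(0.453/0.292)/(2πk) = 0.4391/(2π·0.0141) = 4.957 m·K/W
ΣR = 0.002136 + 0.9288 + 4.957 = 5.888 m·K/W
Q' = ΔT/ΣR = (82.7 °C − 11.7 °C)/5.888 = 12.1 W/m

Q' = 12.1 W/m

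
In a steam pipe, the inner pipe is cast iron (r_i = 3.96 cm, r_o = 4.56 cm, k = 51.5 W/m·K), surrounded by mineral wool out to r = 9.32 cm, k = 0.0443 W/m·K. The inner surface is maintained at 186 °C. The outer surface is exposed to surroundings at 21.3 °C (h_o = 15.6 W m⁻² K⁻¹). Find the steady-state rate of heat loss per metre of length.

Q' = 61.5 W/m

Treat each layer as a resistance in series:
  R'_cast iron = ln(0.0456/0.0396)/(2πk) = 0.1411/(2π·51.5) = 4.360×10^-4 m·K/W
  R'_mineral wool = ln(0.0932/0.0456)/(2πk) = 0.7148/(2π·0.0443) = 2.568 m·K/W
  R'_conv,out = 1/(2πr h) = 1/(2π·0.0932·15.6) = 0.1095 m·K/W
ΣR = 4.360×10^-4 + 2.568 + 0.1095 = 2.678 m·K/W
Q' = ΔT/ΣR = (186 °C − 21.3 °C)/2.678 = 61.5 W/m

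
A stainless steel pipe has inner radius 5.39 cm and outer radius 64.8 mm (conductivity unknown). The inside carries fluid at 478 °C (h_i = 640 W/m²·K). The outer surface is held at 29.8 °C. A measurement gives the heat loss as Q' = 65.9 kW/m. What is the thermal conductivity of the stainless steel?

k = 13.4 W/m·K

ΣR = ΔT/Q' = |478 − 29.8|/65900 = 0.006801 m·K/W
Known resistances:
  R'_conv,in = 1/(2πr h) = 1/(2π·0.0539·640) = 0.004614 m·K/W
R_stainless steel = ΣR − ΣR_known = 0.006801 − 0.004614 = 0.002187 m·K/W
ln(r₂/r₁)/(2πk) = 0.002187 ⇒ k = 0.1842/(2π·0.002187) = 13.4 W/m·K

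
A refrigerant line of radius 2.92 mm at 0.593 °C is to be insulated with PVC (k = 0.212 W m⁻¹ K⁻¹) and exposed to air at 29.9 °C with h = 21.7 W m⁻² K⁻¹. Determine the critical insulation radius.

r_cr = 0.977 cm

For a cylinder, r_cr = k_ins/h = 0.212/21.7 = 0.00977 m = 0.977 cm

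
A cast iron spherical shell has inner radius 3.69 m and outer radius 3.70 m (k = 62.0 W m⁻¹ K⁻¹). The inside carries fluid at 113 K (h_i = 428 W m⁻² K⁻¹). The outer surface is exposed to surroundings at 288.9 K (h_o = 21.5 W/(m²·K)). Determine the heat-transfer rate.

Q = 6.17×10^5 W

Resistance network (inner→outer):
  R_conv,in = 1/(4πr²h) = 1/(4π·3.69²·428) = 1.366×10^-5 K/W
  R_cast iron = (1/3.69 − 1/3.70)/(4πk) = 7.324×10^-4/(4π·62.0) = 9.401×10^-7 K/W
  R_conv,out = 1/(4πr²h) = 1/(4π·3.70²·21.5) = 2.704×10^-4 K/W
ΣR = 1.366×10^-5 + 9.401×10^-7 + 2.704×10^-4 = 2.850×10^-4 K/W
Q = ΔT/ΣR = (113 K − 288.9 K)/2.850×10^-4 = -6.17×10^5 W
(Negative Q ⇒ heat flows inward; heat gain = 6.17×10^5 W.)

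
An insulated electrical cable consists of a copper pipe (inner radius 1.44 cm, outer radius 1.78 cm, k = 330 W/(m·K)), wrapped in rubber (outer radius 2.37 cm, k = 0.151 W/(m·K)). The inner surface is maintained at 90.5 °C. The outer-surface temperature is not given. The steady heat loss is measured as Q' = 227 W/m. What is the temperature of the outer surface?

T_out = 22.0 °C

Sum the resistances:
  R'_copper = ln(0.0178/0.0144)/(2πk) = 0.2120/(2π·330) = 1.022×10^-4 m·K/W
  R'_rubber = ln(0.0237/0.0178)/(2πk) = 0.2863/(2π·0.151) = 0.3017 m·K/W
ΣR = 0.3018 m·K/W
ΔT = Q'·ΣR = 227 × 0.3018 = 68.51 K
Heat flows outward, so T_out = T_in − ΔT = 90.5 − 68.51 = 22.0 °C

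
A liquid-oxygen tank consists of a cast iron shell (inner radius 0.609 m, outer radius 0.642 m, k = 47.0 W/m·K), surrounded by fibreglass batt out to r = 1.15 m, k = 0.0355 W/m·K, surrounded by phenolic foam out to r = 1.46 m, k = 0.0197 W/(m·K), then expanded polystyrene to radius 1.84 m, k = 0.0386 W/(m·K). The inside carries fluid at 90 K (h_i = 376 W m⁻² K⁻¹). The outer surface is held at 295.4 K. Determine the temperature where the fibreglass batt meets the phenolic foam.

Treat each layer as a resistance in series:
  R_conv,in = 1/(4πr²h) = 1/(4π·0.609²·376) = 5.706×10^-4 K/W
  R_cast iron = (1/0.609 − 1/0.642)/(4πk) = 0.08440/(4π·47.0) = 1.429×10^-4 K/W
  R_fibreglass batt = (1/0.642 − 1/1.15)/(4πk) = 0.6881/(4π·0.0355) = 1.542 K/W
  R_phenolic foam = (1/1.15 − 1/1.46)/(4πk) = 0.1846/(4π·0.0197) = 0.7458 K/W
  R_expanded polystyrene = (1/1.46 − 1/1.84)/(4πk) = 0.1415/(4π·0.0386) = 0.2916 K/W
ΣR = 5.706×10^-4 + 1.429×10^-4 + 1.542 + 0.7458 + 0.2916 = 2.580 K/W
Q = ΔT/ΣR = (90 K − 295.4 K)/2.580 = -79.61 W
From the inner boundary to the fibreglass batt/phenolic foam interface, ΣR_partial = 1.543 K/W.
T_interface = T_in − Q·ΣR_partial = 90 K − (-79.61)(1.543) = 212.8 K

T = 212.8 K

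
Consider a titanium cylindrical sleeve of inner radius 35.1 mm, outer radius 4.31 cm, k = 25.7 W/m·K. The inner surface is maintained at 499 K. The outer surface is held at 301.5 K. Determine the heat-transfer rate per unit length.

Q' = 2πk·ΔT/ln(r₂/r₁) = 2π × 25.7 × 197.5 / ln(0.0431/0.0351) = 1.55×10^5 W/m

Q' = 155 kW/m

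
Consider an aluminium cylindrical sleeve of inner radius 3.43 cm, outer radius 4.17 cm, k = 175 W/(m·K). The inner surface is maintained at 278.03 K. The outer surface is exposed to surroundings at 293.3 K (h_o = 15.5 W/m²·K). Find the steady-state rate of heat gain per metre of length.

Treat each layer as a resistance in series:
  R'_aluminium = ln(0.0417/0.0343)/(2πk) = 0.1954/(2π·175) = 1.777×10^-4 m·K/W
  R'_conv,out = 1/(2πr h) = 1/(2π·0.0417·15.5) = 0.2462 m·K/W
ΣR = 1.777×10^-4 + 0.2462 = 0.2464 m·K/W
Q' = ΔT/ΣR = (278.03 K − 293.3 K)/0.2464 = -62.0 W/m
(Negative Q' ⇒ heat flows inward; heat gain = 62.0 W/m.)

Q' = 62.0 W/m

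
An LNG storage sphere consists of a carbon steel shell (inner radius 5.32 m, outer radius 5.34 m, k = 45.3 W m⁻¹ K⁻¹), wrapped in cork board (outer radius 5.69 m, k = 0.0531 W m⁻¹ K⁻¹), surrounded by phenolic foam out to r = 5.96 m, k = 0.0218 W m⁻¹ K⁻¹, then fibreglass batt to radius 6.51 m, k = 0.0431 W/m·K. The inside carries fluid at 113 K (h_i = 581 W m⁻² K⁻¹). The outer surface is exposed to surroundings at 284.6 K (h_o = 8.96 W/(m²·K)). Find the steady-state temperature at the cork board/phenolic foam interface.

T = 154 K

Series thermal resistances, inner to outer:
  R_conv,in = 1/(4πr²h) = 1/(4π·5.32²·581) = 4.839×10^-6 K/W
  R_carbon steel = (1/5.32 − 1/5.34)/(4πk) = 7.040×10^-4/(4π·45.3) = 1.237×10^-6 K/W
  R_cork board = (1/5.34 − 1/5.69)/(4πk) = 0.01152/(4π·0.0531) = 0.01726 K/W
  R_phenolic foam = (1/5.69 − 1/5.96)/(4πk) = 0.007962/(4π·0.0218) = 0.02906 K/W
  R_fibreglass batt = (1/5.96 − 1/6.51)/(4πk) = 0.01418/(4π·0.0431) = 0.02617 K/W
  R_conv,out = 1/(4πr²h) = 1/(4π·6.51²·8.96) = 2.096×10^-4 K/W
ΣR = 4.839×10^-6 + 1.237×10^-6 + 0.01726 + 0.02906 + 0.02617 + 2.096×10^-4 = 0.07271 K/W
Q = ΔT/ΣR = (113 K − 284.6 K)/0.07271 = -2360 W
From the inner boundary to the cork board/phenolic foam interface, ΣR_partial = 0.01727 K/W.
T_interface = T_in − Q·ΣR_partial = 113 K − (-2360)(0.01727) = 154 K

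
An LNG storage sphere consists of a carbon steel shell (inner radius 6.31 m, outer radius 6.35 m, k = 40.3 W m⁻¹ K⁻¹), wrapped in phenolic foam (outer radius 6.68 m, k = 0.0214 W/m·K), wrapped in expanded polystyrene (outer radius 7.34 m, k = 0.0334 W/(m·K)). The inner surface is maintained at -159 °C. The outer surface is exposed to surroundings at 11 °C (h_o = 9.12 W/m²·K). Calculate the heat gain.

Q = 2.78 kW

Resistance network (inner→outer):
  R_carbon steel = (1/6.31 − 1/6.35)/(4πk) = 9.983×10^-4/(4π·40.3) = 1.971×10^-6 K/W
  R_phenolic foam = (1/6.35 − 1/6.68)/(4πk) = 0.007780/(4π·0.0214) = 0.02893 K/W
  R_expanded polystyrene = (1/6.68 − 1/7.34)/(4πk) = 0.01346/(4π·0.0334) = 0.03207 K/W
  R_conv,out = 1/(4πr²h) = 1/(4π·7.34²·9.12) = 1.620×10^-4 K/W
ΣR = 1.971×10^-6 + 0.02893 + 0.03207 + 1.620×10^-4 = 0.06116 K/W
Q = ΔT/ΣR = (-159 °C − 11 °C)/0.06116 = -2780 W
(Negative Q ⇒ heat flows inward; heat gain = 2780 W.)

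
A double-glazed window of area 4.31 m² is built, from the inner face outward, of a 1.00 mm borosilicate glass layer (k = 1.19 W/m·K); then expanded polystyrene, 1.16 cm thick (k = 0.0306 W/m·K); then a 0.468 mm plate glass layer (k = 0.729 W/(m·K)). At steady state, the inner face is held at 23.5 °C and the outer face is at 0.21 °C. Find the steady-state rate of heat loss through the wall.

Q = 264 W

Resistance network (inner→outer):
  R_borosilicate glass = L/(kA) = 0.00100/(1.19·4.31) = 1.950×10^-4 K/W
  R_expanded polystyrene = L/(kA) = 0.0116/(0.0306·4.31) = 0.08795 K/W
  R_plate glass = L/(kA) = 4.68×10^-4/(0.729·4.31) = 1.490×10^-4 K/W
ΣR = 1.950×10^-4 + 0.08795 + 1.490×10^-4 = 0.08829 K/W
Q = ΔT/ΣR = (23.5 °C − 0.21 °C)/0.08829 = 264 W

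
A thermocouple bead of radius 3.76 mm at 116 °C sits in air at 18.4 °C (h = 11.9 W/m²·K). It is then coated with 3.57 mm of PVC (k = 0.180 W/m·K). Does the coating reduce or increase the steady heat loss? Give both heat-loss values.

Critical radius for a sphere: r_cr = 2k/h = 0.0303 m = 3.03 cm.
Outer radius after coating: r₂ = 0.00376 + 0.00357 = 0.00733 m.
Since r₁ < r_cr and r₂ ≤ r_cr, the coating moves toward the maximum at r_cr — heat loss rises.
Bare: R = 1/(4πr₁²h) = 473.0 K/W; Q = 97.6/473.0 = 0.206 W.
Coated: R = R_cond + R_conv = 181.7 K/W; Q = 97.6/181.7 = 0.537 W.

increases: 0.206 → 0.537 W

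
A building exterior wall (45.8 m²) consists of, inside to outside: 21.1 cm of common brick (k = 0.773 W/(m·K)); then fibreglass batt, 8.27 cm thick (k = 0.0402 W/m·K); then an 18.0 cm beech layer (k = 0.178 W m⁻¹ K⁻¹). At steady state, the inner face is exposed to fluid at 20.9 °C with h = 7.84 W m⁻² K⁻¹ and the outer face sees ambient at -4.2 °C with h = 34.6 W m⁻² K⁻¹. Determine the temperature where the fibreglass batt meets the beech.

Series thermal resistances, inner to outer:
  R_conv,in = 1/(hA) = 1/(7.84·45.8) = 0.002785 K/W
  R_common brick = L/(kA) = 0.211/(0.773·45.8) = 0.005960 K/W
  R_fibreglass batt = L/(kA) = 0.0827/(0.0402·45.8) = 0.04492 K/W
  R_beech = L/(kA) = 0.180/(0.178·45.8) = 0.02208 K/W
  R_conv,out = 1/(hA) = 1/(34.6·45.8) = 6.310×10^-4 K/W
ΣR = 0.002785 + 0.005960 + 0.04492 + 0.02208 + 6.310×10^-4 = 0.07638 K/W
Q = ΔT/ΣR = (20.9 °C − -4.2 °C)/0.07638 = 328.6 W
From the inner boundary to the fibreglass batt/beech interface, ΣR_partial = 0.05367 K/W.
T_interface = T_in − Q·ΣR_partial = 20.9 °C − (328.6)(0.05367) = 3.26 °C

T = 3.26 °C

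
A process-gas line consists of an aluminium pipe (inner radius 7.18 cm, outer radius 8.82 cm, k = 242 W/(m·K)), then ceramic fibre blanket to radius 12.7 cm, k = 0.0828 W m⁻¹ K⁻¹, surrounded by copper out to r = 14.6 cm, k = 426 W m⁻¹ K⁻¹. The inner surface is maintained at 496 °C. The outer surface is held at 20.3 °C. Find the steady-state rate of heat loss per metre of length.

Treat each layer as a resistance in series:
  R'_aluminium = ln(0.0882/0.0718)/(2πk) = 0.2057/(2π·242) = 1.353×10^-4 m·K/W
  R'_ceramic fibre blanket = ln(0.127/0.0882)/(2πk) = 0.3646/(2π·0.0828) = 0.7008 m·K/W
  R'_copper = ln(0.146/0.127)/(2πk) = 0.1394/(2π·426) = 5.209×10^-5 m·K/W
ΣR = 1.353×10^-4 + 0.7008 + 5.209×10^-5 = 0.7010 m·K/W
Q' = ΔT/ΣR = (496 °C − 20.3 °C)/0.7010 = 679 W/m

Q' = 679 W/m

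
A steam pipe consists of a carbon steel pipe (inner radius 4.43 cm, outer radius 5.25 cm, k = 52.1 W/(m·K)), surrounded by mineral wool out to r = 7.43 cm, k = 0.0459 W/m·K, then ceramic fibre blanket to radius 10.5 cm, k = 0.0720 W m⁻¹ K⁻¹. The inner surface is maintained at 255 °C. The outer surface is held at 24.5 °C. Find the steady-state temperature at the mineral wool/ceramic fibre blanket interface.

T = 114 °C

Treat each layer as a resistance in series:
  R'_carbon steel = ln(0.0525/0.0443)/(2πk) = 0.1698/(2π·52.1) = 5.188×10^-4 m·K/W
  R'_mineral wool = ln(0.0743/0.0525)/(2πk) = 0.3473/(2π·0.0459) = 1.204 m·K/W
  R'_ceramic fibre blanket = ln(0.105/0.0743)/(2πk) = 0.3458/(2π·0.0720) = 0.7645 m·K/W
ΣR = 5.188×10^-4 + 1.204 + 0.7645 = 1.969 m·K/W
Q' = ΔT/ΣR = (255 °C − 24.5 °C)/1.969 = 117.1 W/m
From the inner boundary to the mineral wool/ceramic fibre blanket interface, ΣR_partial = 1.205 m·K/W.
T_interface = T_in − Q'·ΣR_partial = 255 °C − (117.1)(1.205) = 114 °C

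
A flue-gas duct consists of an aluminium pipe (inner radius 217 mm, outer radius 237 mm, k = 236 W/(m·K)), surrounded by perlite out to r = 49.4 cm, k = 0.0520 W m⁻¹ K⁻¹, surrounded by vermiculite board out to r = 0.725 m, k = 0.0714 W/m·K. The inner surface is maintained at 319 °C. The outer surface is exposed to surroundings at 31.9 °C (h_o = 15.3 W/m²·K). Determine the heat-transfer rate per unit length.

Q' = 92.1 W/m

Treat each layer as a resistance in series:
  R'_aluminium = ln(0.237/0.217)/(2πk) = 0.08816/(2π·236) = 5.946×10^-5 m·K/W
  R'_perlite = ln(0.494/0.237)/(2πk) = 0.7345/(2π·0.0520) = 2.248 m·K/W
  R'_vermiculite board = ln(0.725/0.494)/(2πk) = 0.3836/(2π·0.0714) = 0.8551 m·K/W
  R'_conv,out = 1/(2πr h) = 1/(2π·0.725·15.3) = 0.01435 m·K/W
ΣR = 5.946×10^-5 + 2.248 + 0.8551 + 0.01435 = 3.118 m·K/W
Q' = ΔT/ΣR = (319 °C − 31.9 °C)/3.118 = 92.1 W/m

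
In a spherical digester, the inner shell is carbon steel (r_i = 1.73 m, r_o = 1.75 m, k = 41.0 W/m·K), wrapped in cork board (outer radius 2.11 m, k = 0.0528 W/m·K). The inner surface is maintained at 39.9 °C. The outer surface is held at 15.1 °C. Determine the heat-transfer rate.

Resistance network (inner→outer):
  R_carbon steel = (1/1.73 − 1/1.75)/(4πk) = 0.006606/(4π·41.0) = 1.282×10^-5 K/W
  R_cork board = (1/1.75 − 1/2.11)/(4πk) = 0.09749/(4π·0.0528) = 0.1469 K/W
ΣR = 1.282×10^-5 + 0.1469 = 0.1469 K/W
Q = ΔT/ΣR = (39.9 °C − 15.1 °C)/0.1469 = 169 W

Q = 169 W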